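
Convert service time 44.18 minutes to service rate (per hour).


mu = 60 / avg_service_time = 60 / 44.18 = 1.36 per hour

1.36 per hour


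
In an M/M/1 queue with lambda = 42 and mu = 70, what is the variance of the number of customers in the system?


rho = 42/70; Var(N) = rho/(1-rho)^2 = 3.75

3.75


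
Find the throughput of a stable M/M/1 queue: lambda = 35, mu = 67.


For a stable queue (lambda < mu), throughput = lambda = 35 per hour

35 per hour


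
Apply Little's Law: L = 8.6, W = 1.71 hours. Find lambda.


lambda = L / W = 8.6 / 1.71 = 5.03 per hour

5.03 per hour


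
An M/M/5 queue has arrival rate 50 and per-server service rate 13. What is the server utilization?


rho = lambda/(c*mu) = 50/(5*13) = 0.7692

0.7692


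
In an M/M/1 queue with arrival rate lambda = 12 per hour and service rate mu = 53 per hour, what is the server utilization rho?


rho = lambda/mu = 12/53 = 0.2264

0.2264


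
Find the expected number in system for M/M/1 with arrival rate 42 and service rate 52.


rho = 42/52; L = rho/(1-rho) = 4.2

4.2


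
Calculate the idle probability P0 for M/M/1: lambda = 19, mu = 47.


P0 = 1 - rho = 1 - 19/47 = 0.5957

0.5957


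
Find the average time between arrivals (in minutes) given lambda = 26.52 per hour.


Mean interarrival time = 60/lambda = 60/26.52 = 2.26 minutes

2.26 minutes


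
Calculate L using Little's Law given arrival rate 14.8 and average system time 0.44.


L = lambda * W = 14.8 * 0.44 = 6.51

6.51


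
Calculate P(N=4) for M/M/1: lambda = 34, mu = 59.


rho = 34/59; P(n) = (1-rho)*rho^n = (1-34/59)*(34/59)^4 = 0.0467

0.0467


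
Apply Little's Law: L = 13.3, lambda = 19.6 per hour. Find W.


W = L / lambda = 13.3 / 19.6 = 0.6786 hours

0.6786 hours


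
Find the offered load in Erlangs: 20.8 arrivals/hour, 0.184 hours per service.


Offered load a = lambda * E[S] = 20.8 * 0.184 = 3.83 Erlangs

3.83 Erlangs


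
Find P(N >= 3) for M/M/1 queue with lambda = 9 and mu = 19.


P(N >= 3) = rho^3 = (9/19)^3 = 0.1063

0.1063


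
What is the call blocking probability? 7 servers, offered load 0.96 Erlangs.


B(N,A) = (A^N/N!) / sum(A^k/k!, k=0..N) with N=7, A=0.96 = 0.0001

0.0001


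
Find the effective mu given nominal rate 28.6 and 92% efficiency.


Effective rate = mu * efficiency = 28.6 * 0.92 = 26.31 per hour

26.31 per hour


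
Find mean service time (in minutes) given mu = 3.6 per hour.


Mean service time = 60/mu = 60/3.6 = 16.67 minutes

16.67 minutes


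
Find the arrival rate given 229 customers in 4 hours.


lambda = total arrivals / time = 229 / 4 = 57.25 per hour

57.25 per hour


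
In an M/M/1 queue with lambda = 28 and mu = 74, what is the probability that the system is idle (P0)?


P0 = 1 - rho = 1 - 28/74 = 0.6216

0.6216


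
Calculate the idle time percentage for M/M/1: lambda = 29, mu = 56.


Idle fraction = (1 - rho) * 100 = (1 - 29/56) * 100 = 48.2%

48.2%


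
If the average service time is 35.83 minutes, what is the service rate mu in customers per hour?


mu = 60 / avg_service_time = 60 / 35.83 = 1.67 per hour

1.67 per hour


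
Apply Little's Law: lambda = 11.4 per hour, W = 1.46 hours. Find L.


L = lambda * W = 11.4 * 1.46 = 16.64

16.64


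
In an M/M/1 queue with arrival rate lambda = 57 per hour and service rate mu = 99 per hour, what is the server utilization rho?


rho = lambda/mu = 57/99 = 0.5758

0.5758


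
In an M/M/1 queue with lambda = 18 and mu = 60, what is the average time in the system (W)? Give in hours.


W = 1/(mu - lambda) = 1/(60 - 18) = 0.0238 hours

0.0238 hours


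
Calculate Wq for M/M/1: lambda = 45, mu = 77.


rho = 45/77; Wq = rho/(mu - lambda) = 0.0183 hours

0.0183 hours


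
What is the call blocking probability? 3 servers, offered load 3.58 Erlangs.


B(N,A) = (A^N/N!) / sum(A^k/k!, k=0..N) with N=3, A=3.58 = 0.4104

0.4104


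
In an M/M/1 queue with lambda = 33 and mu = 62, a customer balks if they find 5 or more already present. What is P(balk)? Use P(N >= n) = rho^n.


P(N >= 5) = rho^5 = (33/62)^5 = 0.0427

0.0427


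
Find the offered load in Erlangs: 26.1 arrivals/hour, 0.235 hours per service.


Offered load a = lambda * E[S] = 26.1 * 0.235 = 6.13 Erlangs

6.13 Erlangs


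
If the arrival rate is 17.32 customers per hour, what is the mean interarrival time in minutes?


Mean interarrival time = 60/lambda = 60/17.32 = 3.46 minutes

3.46 minutes


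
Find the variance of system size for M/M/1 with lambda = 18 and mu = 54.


rho = 18/54; Var(N) = rho/(1-rho)^2 = 0.75

0.75


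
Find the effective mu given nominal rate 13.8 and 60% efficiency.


Effective rate = mu * efficiency = 13.8 * 0.6 = 8.28 per hour

8.28 per hour


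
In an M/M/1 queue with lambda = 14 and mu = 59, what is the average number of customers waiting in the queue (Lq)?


rho = 14/59; Lq = rho^2/(1-rho) = 0.07

0.07


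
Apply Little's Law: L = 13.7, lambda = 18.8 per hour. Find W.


W = L / lambda = 13.7 / 18.8 = 0.7287 hours

0.7287 hours


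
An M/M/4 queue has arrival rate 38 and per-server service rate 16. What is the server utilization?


rho = lambda/(c*mu) = 38/(4*16) = 0.5938

0.5938


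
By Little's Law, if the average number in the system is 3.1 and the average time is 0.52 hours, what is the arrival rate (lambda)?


lambda = L / W = 3.1 / 0.52 = 5.96 per hour

5.96 per hour


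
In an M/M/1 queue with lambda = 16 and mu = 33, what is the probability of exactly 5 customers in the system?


rho = 16/33; P(n) = (1-rho)*rho^n = (1-16/33)*(16/33)^5 = 0.0138

0.0138


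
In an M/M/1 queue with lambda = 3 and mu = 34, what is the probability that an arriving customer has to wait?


P(wait) = rho = lambda/mu = 3/34 = 0.0882

0.0882


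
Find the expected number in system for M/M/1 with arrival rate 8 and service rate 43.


rho = 8/43; L = rho/(1-rho) = 0.23

0.23


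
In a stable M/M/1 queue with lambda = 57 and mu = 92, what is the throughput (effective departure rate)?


For a stable queue (lambda < mu), throughput = lambda = 57 per hour

57 per hour


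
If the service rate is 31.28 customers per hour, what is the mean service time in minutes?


Mean service time = 60/mu = 60/31.28 = 1.92 minutes

1.92 minutes


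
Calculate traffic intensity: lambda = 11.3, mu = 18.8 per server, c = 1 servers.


rho = lambda / (c * mu) = 11.3 / (1 * 18.8) = 0.6011

0.6011


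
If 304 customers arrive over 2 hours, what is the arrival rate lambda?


lambda = total arrivals / time = 304 / 2 = 152.0 per hour

152.0 per hour


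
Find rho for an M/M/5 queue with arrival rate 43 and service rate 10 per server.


rho = lambda/(c*mu) = 43/(5*10) = 0.86

0.86


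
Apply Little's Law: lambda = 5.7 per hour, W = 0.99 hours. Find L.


L = lambda * W = 5.7 * 0.99 = 5.64

5.64


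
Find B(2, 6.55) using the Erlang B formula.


B(N,A) = (A^N/N!) / sum(A^k/k!, k=0..N) with N=2, A=6.55 = 0.7397

0.7397


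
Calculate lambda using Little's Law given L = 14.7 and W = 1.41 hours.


lambda = L / W = 14.7 / 1.41 = 10.43 per hour

10.43 per hour


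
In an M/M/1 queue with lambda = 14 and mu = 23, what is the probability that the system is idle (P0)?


P0 = 1 - rho = 1 - 14/23 = 0.3913

0.3913


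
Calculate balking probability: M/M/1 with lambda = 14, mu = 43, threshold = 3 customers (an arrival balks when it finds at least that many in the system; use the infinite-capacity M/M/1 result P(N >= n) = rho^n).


P(N >= 3) = rho^3 = (14/43)^3 = 0.0345

0.0345


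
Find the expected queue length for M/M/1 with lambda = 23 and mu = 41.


rho = 23/41; Lq = rho^2/(1-rho) = 0.72

0.72


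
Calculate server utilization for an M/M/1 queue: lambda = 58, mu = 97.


rho = lambda/mu = 58/97 = 0.5979

0.5979


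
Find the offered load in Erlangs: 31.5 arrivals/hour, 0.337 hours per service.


Offered load a = lambda * E[S] = 31.5 * 0.337 = 10.62 Erlangs

10.62 Erlangs


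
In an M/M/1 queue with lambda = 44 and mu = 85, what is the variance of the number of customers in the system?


rho = 44/85; Var(N) = rho/(1-rho)^2 = 2.22

2.22


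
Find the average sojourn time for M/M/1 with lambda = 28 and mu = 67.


W = 1/(mu - lambda) = 1/(67 - 28) = 0.0256 hours

0.0256 hours


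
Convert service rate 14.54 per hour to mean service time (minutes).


Mean service time = 60/mu = 60/14.54 = 4.13 minutes

4.13 minutes


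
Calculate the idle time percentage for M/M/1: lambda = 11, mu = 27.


Idle fraction = (1 - rho) * 100 = (1 - 11/27) * 100 = 59.3%

59.3%


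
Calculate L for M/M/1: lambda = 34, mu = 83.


rho = 34/83; L = rho/(1-rho) = 0.69

0.69


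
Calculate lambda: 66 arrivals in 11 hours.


lambda = total arrivals / time = 66 / 11 = 6.0 per hour

6.0 per hour


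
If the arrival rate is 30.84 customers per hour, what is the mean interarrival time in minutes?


Mean interarrival time = 60/lambda = 60/30.84 = 1.95 minutes

1.95 minutes


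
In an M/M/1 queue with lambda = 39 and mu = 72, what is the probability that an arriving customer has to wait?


P(wait) = rho = lambda/mu = 39/72 = 0.5417

0.5417


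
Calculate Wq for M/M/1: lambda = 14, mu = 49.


rho = 14/49; Wq = rho/(mu - lambda) = 0.0082 hours

0.0082 hours


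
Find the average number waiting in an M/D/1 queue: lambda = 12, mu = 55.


M/D/1: Lq = rho^2 / (2*(1-rho)) where rho = 12/55; Lq = 0.03

0.03


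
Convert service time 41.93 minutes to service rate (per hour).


mu = 60 / avg_service_time = 60 / 41.93 = 1.43 per hour

1.43 per hour


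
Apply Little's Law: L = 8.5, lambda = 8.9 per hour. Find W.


W = L / lambda = 8.5 / 8.9 = 0.9551 hours

0.9551 hours


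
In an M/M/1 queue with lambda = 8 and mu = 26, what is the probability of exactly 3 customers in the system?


rho = 8/26; P(n) = (1-rho)*rho^n = (1-8/26)*(8/26)^3 = 0.0202

0.0202


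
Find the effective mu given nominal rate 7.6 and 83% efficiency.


Effective rate = mu * efficiency = 7.6 * 0.83 = 6.31 per hour

6.31 per hour


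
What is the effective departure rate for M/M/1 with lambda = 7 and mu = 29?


For a stable queue (lambda < mu), throughput = lambda = 7 per hour

7 per hour


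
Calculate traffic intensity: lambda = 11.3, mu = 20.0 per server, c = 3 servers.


rho = lambda / (c * mu) = 11.3 / (3 * 20.0) = 0.1883

0.1883


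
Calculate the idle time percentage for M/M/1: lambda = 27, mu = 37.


Idle fraction = (1 - rho) * 100 = (1 - 27/37) * 100 = 27.0%

27.0%


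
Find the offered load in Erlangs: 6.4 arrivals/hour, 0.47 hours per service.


Offered load a = lambda * E[S] = 6.4 * 0.47 = 3.01 Erlangs

3.01 Erlangs


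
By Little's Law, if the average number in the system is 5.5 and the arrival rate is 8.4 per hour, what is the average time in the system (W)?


W = L / lambda = 5.5 / 8.4 = 0.6548 hours

0.6548 hours


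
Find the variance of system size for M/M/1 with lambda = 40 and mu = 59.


rho = 40/59; Var(N) = rho/(1-rho)^2 = 6.54

6.54


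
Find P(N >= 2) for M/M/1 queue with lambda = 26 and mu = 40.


P(N >= 2) = rho^2 = (26/40)^2 = 0.4225

0.4225


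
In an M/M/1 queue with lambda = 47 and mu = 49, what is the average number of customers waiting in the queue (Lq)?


rho = 47/49; Lq = rho^2/(1-rho) = 22.54

22.54


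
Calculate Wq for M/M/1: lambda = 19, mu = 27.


rho = 19/27; Wq = rho/(mu - lambda) = 0.088 hours

0.088 hours


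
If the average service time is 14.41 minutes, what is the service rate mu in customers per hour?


mu = 60 / avg_service_time = 60 / 14.41 = 4.16 per hour

4.16 per hour


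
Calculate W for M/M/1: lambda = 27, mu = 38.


W = 1/(mu - lambda) = 1/(38 - 27) = 0.0909 hours

0.0909 hours


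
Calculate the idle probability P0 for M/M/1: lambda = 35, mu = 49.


P0 = 1 - rho = 1 - 35/49 = 0.2857

0.2857


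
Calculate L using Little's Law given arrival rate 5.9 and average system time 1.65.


L = lambda * W = 5.9 * 1.65 = 9.74

9.74


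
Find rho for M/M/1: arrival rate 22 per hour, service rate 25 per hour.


rho = lambda/mu = 22/25 = 0.88

0.88


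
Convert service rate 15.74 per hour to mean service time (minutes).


Mean service time = 60/mu = 60/15.74 = 3.81 minutes

3.81 minutes


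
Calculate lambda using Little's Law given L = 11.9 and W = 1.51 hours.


lambda = L / W = 11.9 / 1.51 = 7.88 per hour

7.88 per hour


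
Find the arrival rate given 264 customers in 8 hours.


lambda = total arrivals / time = 264 / 8 = 33.0 per hour

33.0 per hour


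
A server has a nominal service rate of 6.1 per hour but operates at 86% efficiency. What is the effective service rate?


Effective rate = mu * efficiency = 6.1 * 0.86 = 5.25 per hour

5.25 per hour


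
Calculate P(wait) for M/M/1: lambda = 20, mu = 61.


P(wait) = rho = lambda/mu = 20/61 = 0.3279

0.3279


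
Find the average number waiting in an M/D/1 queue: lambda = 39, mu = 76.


M/D/1: Lq = rho^2 / (2*(1-rho)) where rho = 39/76; Lq = 0.27

0.27


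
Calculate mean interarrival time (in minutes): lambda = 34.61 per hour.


Mean interarrival time = 60/lambda = 60/34.61 = 1.73 minutes

1.73 minutes


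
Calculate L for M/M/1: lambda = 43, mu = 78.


rho = 43/78; L = rho/(1-rho) = 1.23

1.23


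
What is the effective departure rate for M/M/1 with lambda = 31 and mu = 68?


For a stable queue (lambda < mu), throughput = lambda = 31 per hour

31 per hour


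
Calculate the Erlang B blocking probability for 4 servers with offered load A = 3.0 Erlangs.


B(N,A) = (A^N/N!) / sum(A^k/k!, k=0..N) with N=4, A=3.0 = 0.2061

0.2061


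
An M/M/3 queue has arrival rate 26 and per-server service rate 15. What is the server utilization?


rho = lambda/(c*mu) = 26/(3*15) = 0.5778

0.5778


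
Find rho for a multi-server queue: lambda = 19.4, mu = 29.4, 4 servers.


rho = lambda / (c * mu) = 19.4 / (4 * 29.4) = 0.165

0.165


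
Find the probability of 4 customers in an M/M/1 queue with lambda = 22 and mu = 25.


rho = 22/25; P(n) = (1-rho)*rho^n = (1-22/25)*(22/25)^4 = 0.072

0.072


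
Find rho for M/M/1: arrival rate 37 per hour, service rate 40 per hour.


rho = lambda/mu = 37/40 = 0.925

0.925


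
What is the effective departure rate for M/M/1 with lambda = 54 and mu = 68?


For a stable queue (lambda < mu), throughput = lambda = 54 per hour

54 per hour


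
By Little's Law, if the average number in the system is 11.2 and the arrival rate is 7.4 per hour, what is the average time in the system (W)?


W = L / lambda = 11.2 / 7.4 = 1.5135 hours

1.5135 hours


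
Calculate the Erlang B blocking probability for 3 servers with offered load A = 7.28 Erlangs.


B(N,A) = (A^N/N!) / sum(A^k/k!, k=0..N) with N=3, A=7.28 = 0.649

0.649


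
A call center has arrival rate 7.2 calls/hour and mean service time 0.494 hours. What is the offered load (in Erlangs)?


Offered load a = lambda * E[S] = 7.2 * 0.494 = 3.56 Erlangs

3.56 Erlangs


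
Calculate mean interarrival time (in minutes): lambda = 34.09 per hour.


Mean interarrival time = 60/lambda = 60/34.09 = 1.76 minutes

1.76 minutes


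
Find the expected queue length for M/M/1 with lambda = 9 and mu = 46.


rho = 9/46; Lq = rho^2/(1-rho) = 0.05

0.05


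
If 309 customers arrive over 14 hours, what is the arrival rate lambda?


lambda = total arrivals / time = 309 / 14 = 22.07 per hour

22.07 per hour


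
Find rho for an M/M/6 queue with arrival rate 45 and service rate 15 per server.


rho = lambda/(c*mu) = 45/(6*15) = 0.5

0.5


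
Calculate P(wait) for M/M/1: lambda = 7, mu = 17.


P(wait) = rho = lambda/mu = 7/17 = 0.4118

0.4118


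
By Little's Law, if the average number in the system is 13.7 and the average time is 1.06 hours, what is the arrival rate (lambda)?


lambda = L / W = 13.7 / 1.06 = 12.92 per hour

12.92 per hour


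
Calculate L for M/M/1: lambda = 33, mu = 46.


rho = 33/46; L = rho/(1-rho) = 2.54

2.54


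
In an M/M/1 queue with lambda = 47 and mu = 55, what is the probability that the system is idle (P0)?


P0 = 1 - rho = 1 - 47/55 = 0.1455

0.1455


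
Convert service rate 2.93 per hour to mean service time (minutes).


Mean service time = 60/mu = 60/2.93 = 20.48 minutes

20.48 minutes


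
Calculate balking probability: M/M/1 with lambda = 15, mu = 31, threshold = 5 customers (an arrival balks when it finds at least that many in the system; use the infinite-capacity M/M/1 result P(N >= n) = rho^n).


P(N >= 5) = rho^5 = (15/31)^5 = 0.0265

0.0265


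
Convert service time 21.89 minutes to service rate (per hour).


mu = 60 / avg_service_time = 60 / 21.89 = 2.74 per hour

2.74 per hour


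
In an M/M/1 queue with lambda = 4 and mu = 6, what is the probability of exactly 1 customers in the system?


rho = 4/6; P(n) = (1-rho)*rho^n = (1-4/6)*(4/6)^1 = 0.2222

0.2222


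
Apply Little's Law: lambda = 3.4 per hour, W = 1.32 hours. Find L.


L = lambda * W = 3.4 * 1.32 = 4.49

4.49


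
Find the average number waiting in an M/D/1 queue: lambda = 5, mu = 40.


M/D/1: Lq = rho^2 / (2*(1-rho)) where rho = 5/40; Lq = 0.01

0.01


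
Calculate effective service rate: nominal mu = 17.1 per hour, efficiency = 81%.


Effective rate = mu * efficiency = 17.1 * 0.81 = 13.85 per hour

13.85 per hour


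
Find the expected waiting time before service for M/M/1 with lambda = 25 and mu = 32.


rho = 25/32; Wq = rho/(mu - lambda) = 0.1116 hours

0.1116 hours


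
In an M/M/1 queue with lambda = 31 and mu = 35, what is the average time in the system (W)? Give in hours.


W = 1/(mu - lambda) = 1/(35 - 31) = 0.25 hours

0.25 hours


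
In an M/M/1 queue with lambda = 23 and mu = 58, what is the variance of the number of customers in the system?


rho = 23/58; Var(N) = rho/(1-rho)^2 = 1.09

1.09


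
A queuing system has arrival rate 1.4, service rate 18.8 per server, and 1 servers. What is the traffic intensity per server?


rho = lambda / (c * mu) = 1.4 / (1 * 18.8) = 0.0745

0.0745


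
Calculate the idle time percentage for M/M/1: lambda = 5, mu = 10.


Idle fraction = (1 - rho) * 100 = (1 - 5/10) * 100 = 50.0%

50.0%


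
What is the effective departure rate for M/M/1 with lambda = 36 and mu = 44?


For a stable queue (lambda < mu), throughput = lambda = 36 per hour

36 per hour


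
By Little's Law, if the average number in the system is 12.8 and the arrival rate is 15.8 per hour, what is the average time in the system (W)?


W = L / lambda = 12.8 / 15.8 = 0.8101 hours

0.8101 hours


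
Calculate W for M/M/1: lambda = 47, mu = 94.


W = 1/(mu - lambda) = 1/(94 - 47) = 0.0213 hours

0.0213 hours


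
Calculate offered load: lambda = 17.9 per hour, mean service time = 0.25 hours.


Offered load a = lambda * E[S] = 17.9 * 0.25 = 4.48 Erlangs

4.48 Erlangs


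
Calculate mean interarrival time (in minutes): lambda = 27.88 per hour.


Mean interarrival time = 60/lambda = 60/27.88 = 2.15 minutes

2.15 minutes


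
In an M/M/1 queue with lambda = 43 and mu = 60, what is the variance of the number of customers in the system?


rho = 43/60; Var(N) = rho/(1-rho)^2 = 8.93

8.93


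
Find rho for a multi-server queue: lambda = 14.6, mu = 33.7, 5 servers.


rho = lambda / (c * mu) = 14.6 / (5 * 33.7) = 0.0866

0.0866


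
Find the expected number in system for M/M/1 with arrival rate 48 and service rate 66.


rho = 48/66; L = rho/(1-rho) = 2.67

2.67


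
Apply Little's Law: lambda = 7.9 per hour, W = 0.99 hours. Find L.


L = lambda * W = 7.9 * 0.99 = 7.82

7.82


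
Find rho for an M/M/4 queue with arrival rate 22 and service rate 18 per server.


rho = lambda/(c*mu) = 22/(4*18) = 0.3056

0.3056


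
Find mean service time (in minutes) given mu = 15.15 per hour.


Mean service time = 60/mu = 60/15.15 = 3.96 minutes

3.96 minutes


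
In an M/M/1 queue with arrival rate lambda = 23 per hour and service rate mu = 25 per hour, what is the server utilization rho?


rho = lambda/mu = 23/25 = 0.92

0.92


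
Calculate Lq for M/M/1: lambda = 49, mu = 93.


rho = 49/93; Lq = rho^2/(1-rho) = 0.59

0.59


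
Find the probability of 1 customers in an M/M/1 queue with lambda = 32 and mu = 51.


rho = 32/51; P(n) = (1-rho)*rho^n = (1-32/51)*(32/51)^1 = 0.2338

0.2338


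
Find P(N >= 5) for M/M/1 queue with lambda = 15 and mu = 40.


P(N >= 5) = rho^5 = (15/40)^5 = 0.0074

0.0074


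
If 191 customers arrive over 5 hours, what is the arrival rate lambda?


lambda = total arrivals / time = 191 / 5 = 38.2 per hour

38.2 per hour


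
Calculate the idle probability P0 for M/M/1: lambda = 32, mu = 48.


P0 = 1 - rho = 1 - 32/48 = 0.3333

0.3333


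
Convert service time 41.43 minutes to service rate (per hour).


mu = 60 / avg_service_time = 60 / 41.43 = 1.45 per hour

1.45 per hour


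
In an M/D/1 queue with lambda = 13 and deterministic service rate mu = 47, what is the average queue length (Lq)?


M/D/1: Lq = rho^2 / (2*(1-rho)) where rho = 13/47; Lq = 0.05

0.05


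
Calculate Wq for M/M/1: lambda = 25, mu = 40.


rho = 25/40; Wq = rho/(mu - lambda) = 0.0417 hours

0.0417 hours


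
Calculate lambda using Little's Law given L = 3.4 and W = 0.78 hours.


lambda = L / W = 3.4 / 0.78 = 4.36 per hour

4.36 per hour


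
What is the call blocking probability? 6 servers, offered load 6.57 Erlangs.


B(N,A) = (A^N/N!) / sum(A^k/k!, k=0..N) with N=6, A=6.57 = 0.3037

0.3037


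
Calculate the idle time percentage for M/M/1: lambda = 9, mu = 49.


Idle fraction = (1 - rho) * 100 = (1 - 9/49) * 100 = 81.6%

81.6%


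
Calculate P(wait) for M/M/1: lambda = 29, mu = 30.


P(wait) = rho = lambda/mu = 29/30 = 0.9667

0.9667


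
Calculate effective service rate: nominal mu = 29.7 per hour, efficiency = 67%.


Effective rate = mu * efficiency = 29.7 * 0.67 = 19.9 per hour

19.9 per hour


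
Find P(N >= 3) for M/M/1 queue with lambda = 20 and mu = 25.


P(N >= 3) = rho^3 = (20/25)^3 = 0.512

0.512


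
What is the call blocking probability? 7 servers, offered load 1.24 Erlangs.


B(N,A) = (A^N/N!) / sum(A^k/k!, k=0..N) with N=7, A=1.24 = 0.0003

0.0003


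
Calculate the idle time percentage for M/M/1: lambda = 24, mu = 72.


Idle fraction = (1 - rho) * 100 = (1 - 24/72) * 100 = 66.7%

66.7%


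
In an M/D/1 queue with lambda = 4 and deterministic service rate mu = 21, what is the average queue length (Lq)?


M/D/1: Lq = rho^2 / (2*(1-rho)) where rho = 4/21; Lq = 0.02

0.02


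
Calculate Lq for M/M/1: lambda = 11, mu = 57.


rho = 11/57; Lq = rho^2/(1-rho) = 0.05

0.05


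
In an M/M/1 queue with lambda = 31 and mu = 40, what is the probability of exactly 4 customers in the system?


rho = 31/40; P(n) = (1-rho)*rho^n = (1-31/40)*(31/40)^4 = 0.0812

0.0812


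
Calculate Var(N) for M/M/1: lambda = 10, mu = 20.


rho = 10/20; Var(N) = rho/(1-rho)^2 = 2.0

2.0


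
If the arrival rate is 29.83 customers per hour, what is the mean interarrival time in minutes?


Mean interarrival time = 60/lambda = 60/29.83 = 2.01 minutes

2.01 minutes


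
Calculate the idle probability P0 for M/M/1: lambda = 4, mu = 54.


P0 = 1 - rho = 1 - 4/54 = 0.9259

0.9259


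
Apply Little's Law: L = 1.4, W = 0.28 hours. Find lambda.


lambda = L / W = 1.4 / 0.28 = 5.0 per hour

5.0 per hour


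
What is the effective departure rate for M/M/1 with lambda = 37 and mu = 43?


For a stable queue (lambda < mu), throughput = lambda = 37 per hour

37 per hour


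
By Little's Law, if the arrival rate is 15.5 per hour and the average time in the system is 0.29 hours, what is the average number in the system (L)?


L = lambda * W = 15.5 * 0.29 = 4.5

4.5


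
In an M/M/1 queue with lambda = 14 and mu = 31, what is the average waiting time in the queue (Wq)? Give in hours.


rho = 14/31; Wq = rho/(mu - lambda) = 0.0266 hours

0.0266 hours


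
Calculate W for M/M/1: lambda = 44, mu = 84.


W = 1/(mu - lambda) = 1/(84 - 44) = 0.025 hours

0.025 hours


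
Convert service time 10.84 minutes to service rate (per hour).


mu = 60 / avg_service_time = 60 / 10.84 = 5.54 per hour

5.54 per hour


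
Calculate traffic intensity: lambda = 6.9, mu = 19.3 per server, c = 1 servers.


rho = lambda / (c * mu) = 6.9 / (1 * 19.3) = 0.3575

0.3575


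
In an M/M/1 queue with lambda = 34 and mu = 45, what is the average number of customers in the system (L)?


rho = 34/45; L = rho/(1-rho) = 3.09

3.09


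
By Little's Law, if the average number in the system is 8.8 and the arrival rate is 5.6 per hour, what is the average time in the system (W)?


W = L / lambda = 8.8 / 5.6 = 1.5714 hours

1.5714 hours


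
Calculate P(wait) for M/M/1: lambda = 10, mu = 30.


P(wait) = rho = lambda/mu = 10/30 = 0.3333

0.3333


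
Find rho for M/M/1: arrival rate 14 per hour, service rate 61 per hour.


rho = lambda/mu = 14/61 = 0.2295

0.2295


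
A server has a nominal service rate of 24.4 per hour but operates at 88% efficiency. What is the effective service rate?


Effective rate = mu * efficiency = 24.4 * 0.88 = 21.47 per hour

21.47 per hour


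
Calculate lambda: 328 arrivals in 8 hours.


lambda = total arrivals / time = 328 / 8 = 41.0 per hour

41.0 per hour


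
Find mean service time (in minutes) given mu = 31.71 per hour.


Mean service time = 60/mu = 60/31.71 = 1.89 minutes

1.89 minutes


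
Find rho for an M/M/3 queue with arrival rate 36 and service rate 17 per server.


rho = lambda/(c*mu) = 36/(3*17) = 0.7059

0.7059


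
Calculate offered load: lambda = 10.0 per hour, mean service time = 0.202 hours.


Offered load a = lambda * E[S] = 10.0 * 0.202 = 2.02 Erlangs

2.02 Erlangs


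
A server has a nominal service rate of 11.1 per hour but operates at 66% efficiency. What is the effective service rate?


Effective rate = mu * efficiency = 11.1 * 0.66 = 7.33 per hour

7.33 per hour


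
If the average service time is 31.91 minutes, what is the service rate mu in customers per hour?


mu = 60 / avg_service_time = 60 / 31.91 = 1.88 per hour

1.88 per hour


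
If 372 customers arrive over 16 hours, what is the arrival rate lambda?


lambda = total arrivals / time = 372 / 16 = 23.25 per hour

23.25 per hour


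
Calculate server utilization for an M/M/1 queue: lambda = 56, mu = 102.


rho = lambda/mu = 56/102 = 0.549

0.549


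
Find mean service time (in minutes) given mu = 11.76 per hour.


Mean service time = 60/mu = 60/11.76 = 5.1 minutes

5.1 minutes


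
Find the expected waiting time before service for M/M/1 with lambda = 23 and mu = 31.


rho = 23/31; Wq = rho/(mu - lambda) = 0.0927 hours

0.0927 hours


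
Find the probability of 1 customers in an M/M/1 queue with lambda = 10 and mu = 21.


rho = 10/21; P(n) = (1-rho)*rho^n = (1-10/21)*(10/21)^1 = 0.2494

0.2494


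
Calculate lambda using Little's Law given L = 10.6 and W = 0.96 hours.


lambda = L / W = 10.6 / 0.96 = 11.04 per hour

11.04 per hour


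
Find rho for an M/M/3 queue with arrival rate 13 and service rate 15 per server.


rho = lambda/(c*mu) = 13/(3*15) = 0.2889

0.2889


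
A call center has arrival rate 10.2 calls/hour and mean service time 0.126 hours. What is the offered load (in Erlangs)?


Offered load a = lambda * E[S] = 10.2 * 0.126 = 1.29 Erlangs

1.29 Erlangs


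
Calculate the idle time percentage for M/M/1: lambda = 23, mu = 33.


Idle fraction = (1 - rho) * 100 = (1 - 23/33) * 100 = 30.3%

30.3%


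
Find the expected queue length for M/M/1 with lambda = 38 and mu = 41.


rho = 38/41; Lq = rho^2/(1-rho) = 11.74

11.74


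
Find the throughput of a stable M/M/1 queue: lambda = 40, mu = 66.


For a stable queue (lambda < mu), throughput = lambda = 40 per hour

40 per hour


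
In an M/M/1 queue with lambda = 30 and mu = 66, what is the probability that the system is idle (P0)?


P0 = 1 - rho = 1 - 30/66 = 0.5455

0.5455


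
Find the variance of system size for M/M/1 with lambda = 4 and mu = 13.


rho = 4/13; Var(N) = rho/(1-rho)^2 = 0.64

0.64


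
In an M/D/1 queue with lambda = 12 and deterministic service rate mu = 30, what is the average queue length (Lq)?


M/D/1: Lq = rho^2 / (2*(1-rho)) where rho = 12/30; Lq = 0.13

0.13


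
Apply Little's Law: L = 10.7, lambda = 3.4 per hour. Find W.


W = L / lambda = 10.7 / 3.4 = 3.1471 hours

3.1471 hours


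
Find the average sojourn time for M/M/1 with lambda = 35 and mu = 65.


W = 1/(mu - lambda) = 1/(65 - 35) = 0.0333 hours

0.0333 hours


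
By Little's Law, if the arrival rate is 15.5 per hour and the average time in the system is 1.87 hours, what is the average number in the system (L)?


L = lambda * W = 15.5 * 1.87 = 28.99

28.99


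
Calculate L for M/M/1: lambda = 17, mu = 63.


rho = 17/63; L = rho/(1-rho) = 0.37

0.37


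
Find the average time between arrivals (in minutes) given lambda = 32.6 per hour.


Mean interarrival time = 60/lambda = 60/32.6 = 1.84 minutes

1.84 minutes


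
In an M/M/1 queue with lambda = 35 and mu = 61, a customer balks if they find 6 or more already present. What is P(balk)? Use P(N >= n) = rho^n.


P(N >= 6) = rho^6 = (35/61)^6 = 0.0357

0.0357


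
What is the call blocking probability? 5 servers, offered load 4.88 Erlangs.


B(N,A) = (A^N/N!) / sum(A^k/k!, k=0..N) with N=5, A=4.88 = 0.2751

0.2751


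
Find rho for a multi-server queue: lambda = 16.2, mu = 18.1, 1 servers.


rho = lambda / (c * mu) = 16.2 / (1 * 18.1) = 0.895

0.895


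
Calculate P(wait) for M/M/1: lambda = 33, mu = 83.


P(wait) = rho = lambda/mu = 33/83 = 0.3976

0.3976


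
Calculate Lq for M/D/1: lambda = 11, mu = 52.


M/D/1: Lq = rho^2 / (2*(1-rho)) where rho = 11/52; Lq = 0.03

0.03


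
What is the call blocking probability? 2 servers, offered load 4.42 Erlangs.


B(N,A) = (A^N/N!) / sum(A^k/k!, k=0..N) with N=2, A=4.42 = 0.6431

0.6431


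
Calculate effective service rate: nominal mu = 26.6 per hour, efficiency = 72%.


Effective rate = mu * efficiency = 26.6 * 0.72 = 19.15 per hour

19.15 per hour


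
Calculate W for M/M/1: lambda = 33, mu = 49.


W = 1/(mu - lambda) = 1/(49 - 33) = 0.0625 hours

0.0625 hours


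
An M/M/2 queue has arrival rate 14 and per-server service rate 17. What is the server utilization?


rho = lambda/(c*mu) = 14/(2*17) = 0.4118

0.4118


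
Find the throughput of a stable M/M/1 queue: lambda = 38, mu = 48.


For a stable queue (lambda < mu), throughput = lambda = 38 per hour

38 per hour


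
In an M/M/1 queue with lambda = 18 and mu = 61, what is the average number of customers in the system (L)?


rho = 18/61; L = rho/(1-rho) = 0.42

0.42


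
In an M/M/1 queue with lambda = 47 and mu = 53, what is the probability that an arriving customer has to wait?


P(wait) = rho = lambda/mu = 47/53 = 0.8868

0.8868


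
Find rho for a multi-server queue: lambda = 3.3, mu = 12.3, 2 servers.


rho = lambda / (c * mu) = 3.3 / (2 * 12.3) = 0.1341

0.1341


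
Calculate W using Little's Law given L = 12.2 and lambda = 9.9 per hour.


W = L / lambda = 12.2 / 9.9 = 1.2323 hours

1.2323 hours


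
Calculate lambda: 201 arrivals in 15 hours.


lambda = total arrivals / time = 201 / 15 = 13.4 per hour

13.4 per hour


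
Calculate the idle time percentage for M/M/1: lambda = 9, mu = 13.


Idle fraction = (1 - rho) * 100 = (1 - 9/13) * 100 = 30.8%

30.8%


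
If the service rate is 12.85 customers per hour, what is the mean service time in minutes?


Mean service time = 60/mu = 60/12.85 = 4.67 minutes

4.67 minutes


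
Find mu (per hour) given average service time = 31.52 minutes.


mu = 60 / avg_service_time = 60 / 31.52 = 1.9 per hour

1.9 per hour


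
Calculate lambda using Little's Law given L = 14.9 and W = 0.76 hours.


lambda = L / W = 14.9 / 0.76 = 19.61 per hour

19.61 per hour


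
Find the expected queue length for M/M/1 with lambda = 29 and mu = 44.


rho = 29/44; Lq = rho^2/(1-rho) = 1.27

1.27


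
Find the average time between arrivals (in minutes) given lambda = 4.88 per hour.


Mean interarrival time = 60/lambda = 60/4.88 = 12.3 minutes

12.3 minutes


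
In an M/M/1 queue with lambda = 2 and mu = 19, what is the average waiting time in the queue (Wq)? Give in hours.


rho = 2/19; Wq = rho/(mu - lambda) = 0.0062 hours

0.0062 hours


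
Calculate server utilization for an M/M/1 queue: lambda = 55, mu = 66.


rho = lambda/mu = 55/66 = 0.8333

0.8333


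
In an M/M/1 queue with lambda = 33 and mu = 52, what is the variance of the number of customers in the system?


rho = 33/52; Var(N) = rho/(1-rho)^2 = 4.75

4.75


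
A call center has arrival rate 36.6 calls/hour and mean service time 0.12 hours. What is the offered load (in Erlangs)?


Offered load a = lambda * E[S] = 36.6 * 0.12 = 4.39 Erlangs

4.39 Erlangs


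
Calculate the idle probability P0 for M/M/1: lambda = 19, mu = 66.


P0 = 1 - rho = 1 - 19/66 = 0.7121

0.7121


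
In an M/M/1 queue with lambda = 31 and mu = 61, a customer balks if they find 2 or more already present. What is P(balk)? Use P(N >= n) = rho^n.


P(N >= 2) = rho^2 = (31/61)^2 = 0.2583

0.2583


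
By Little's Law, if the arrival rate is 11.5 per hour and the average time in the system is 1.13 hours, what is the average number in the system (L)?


L = lambda * W = 11.5 * 1.13 = 13.0

13.0


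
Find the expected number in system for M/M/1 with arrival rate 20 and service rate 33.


rho = 20/33; L = rho/(1-rho) = 1.54

1.54


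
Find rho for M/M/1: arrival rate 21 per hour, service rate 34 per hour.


rho = lambda/mu = 21/34 = 0.6176

0.6176


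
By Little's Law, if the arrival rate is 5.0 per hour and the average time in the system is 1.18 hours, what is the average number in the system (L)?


L = lambda * W = 5.0 * 1.18 = 5.9

5.9


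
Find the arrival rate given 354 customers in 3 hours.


lambda = total arrivals / time = 354 / 3 = 118.0 per hour

118.0 per hour


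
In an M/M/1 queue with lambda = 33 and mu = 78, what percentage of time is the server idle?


Idle fraction = (1 - rho) * 100 = (1 - 33/78) * 100 = 57.7%

57.7%


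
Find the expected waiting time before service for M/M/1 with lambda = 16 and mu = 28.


rho = 16/28; Wq = rho/(mu - lambda) = 0.0476 hours

0.0476 hours


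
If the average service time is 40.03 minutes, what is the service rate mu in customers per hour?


mu = 60 / avg_service_time = 60 / 40.03 = 1.5 per hour

1.5 per hour


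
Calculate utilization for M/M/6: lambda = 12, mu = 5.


rho = lambda/(c*mu) = 12/(6*5) = 0.4

0.4


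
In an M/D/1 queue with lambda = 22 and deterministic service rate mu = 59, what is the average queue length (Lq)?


M/D/1: Lq = rho^2 / (2*(1-rho)) where rho = 22/59; Lq = 0.11

0.11


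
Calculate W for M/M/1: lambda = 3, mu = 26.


W = 1/(mu - lambda) = 1/(26 - 3) = 0.0435 hours

0.0435 hours


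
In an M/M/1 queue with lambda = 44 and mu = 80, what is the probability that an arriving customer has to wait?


P(wait) = rho = lambda/mu = 44/80 = 0.55

0.55


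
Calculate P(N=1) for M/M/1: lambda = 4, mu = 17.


rho = 4/17; P(n) = (1-rho)*rho^n = (1-4/17)*(4/17)^1 = 0.1799

0.1799


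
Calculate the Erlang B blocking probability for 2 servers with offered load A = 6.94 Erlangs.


B(N,A) = (A^N/N!) / sum(A^k/k!, k=0..N) with N=2, A=6.94 = 0.752

0.752


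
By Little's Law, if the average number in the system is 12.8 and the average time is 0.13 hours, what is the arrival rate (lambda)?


lambda = L / W = 12.8 / 0.13 = 98.46 per hour

98.46 per hour


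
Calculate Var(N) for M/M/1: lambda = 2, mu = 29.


rho = 2/29; Var(N) = rho/(1-rho)^2 = 0.08

0.08


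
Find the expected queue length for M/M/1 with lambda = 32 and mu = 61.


rho = 32/61; Lq = rho^2/(1-rho) = 0.58

0.58


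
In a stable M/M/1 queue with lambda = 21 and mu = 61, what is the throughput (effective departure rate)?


For a stable queue (lambda < mu), throughput = lambda = 21 per hour

21 per hour


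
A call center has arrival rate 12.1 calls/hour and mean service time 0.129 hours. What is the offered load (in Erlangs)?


Offered load a = lambda * E[S] = 12.1 * 0.129 = 1.56 Erlangs

1.56 Erlangs


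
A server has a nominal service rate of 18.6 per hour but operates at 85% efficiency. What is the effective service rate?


Effective rate = mu * efficiency = 18.6 * 0.85 = 15.81 per hour

15.81 per hour


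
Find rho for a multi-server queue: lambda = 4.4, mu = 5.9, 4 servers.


rho = lambda / (c * mu) = 4.4 / (4 * 5.9) = 0.1864

0.1864


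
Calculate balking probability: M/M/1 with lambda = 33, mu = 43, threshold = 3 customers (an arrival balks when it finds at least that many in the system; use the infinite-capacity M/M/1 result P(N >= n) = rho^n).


P(N >= 3) = rho^3 = (33/43)^3 = 0.452

0.452


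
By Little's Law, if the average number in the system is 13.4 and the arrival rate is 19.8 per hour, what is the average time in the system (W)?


W = L / lambda = 13.4 / 19.8 = 0.6768 hours

0.6768 hours


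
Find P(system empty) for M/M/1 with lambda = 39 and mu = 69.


P0 = 1 - rho = 1 - 39/69 = 0.4348

0.4348


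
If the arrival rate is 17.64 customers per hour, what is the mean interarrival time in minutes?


Mean interarrival time = 60/lambda = 60/17.64 = 3.4 minutes

3.4 minutes


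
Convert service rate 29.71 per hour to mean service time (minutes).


Mean service time = 60/mu = 60/29.71 = 2.02 minutes

2.02 minutes


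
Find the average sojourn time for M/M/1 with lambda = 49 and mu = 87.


W = 1/(mu - lambda) = 1/(87 - 49) = 0.0263 hours

0.0263 hours


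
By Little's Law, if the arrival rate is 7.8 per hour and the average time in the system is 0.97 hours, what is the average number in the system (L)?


L = lambda * W = 7.8 * 0.97 = 7.57

7.57


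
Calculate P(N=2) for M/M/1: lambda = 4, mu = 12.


rho = 4/12; P(n) = (1-rho)*rho^n = (1-4/12)*(4/12)^2 = 0.0741

0.0741


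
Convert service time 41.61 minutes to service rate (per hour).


mu = 60 / avg_service_time = 60 / 41.61 = 1.44 per hour

1.44 per hour


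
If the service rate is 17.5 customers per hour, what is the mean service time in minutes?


Mean service time = 60/mu = 60/17.5 = 3.43 minutes

3.43 minutes


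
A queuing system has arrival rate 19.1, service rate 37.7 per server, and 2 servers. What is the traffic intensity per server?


rho = lambda / (c * mu) = 19.1 / (2 * 37.7) = 0.2533

0.2533


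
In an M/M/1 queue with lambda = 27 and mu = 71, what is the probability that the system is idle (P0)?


P0 = 1 - rho = 1 - 27/71 = 0.6197

0.6197


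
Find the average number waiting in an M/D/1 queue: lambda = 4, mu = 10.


M/D/1: Lq = rho^2 / (2*(1-rho)) where rho = 4/10; Lq = 0.13

0.13


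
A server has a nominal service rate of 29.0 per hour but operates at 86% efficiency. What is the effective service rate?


Effective rate = mu * efficiency = 29.0 * 0.86 = 24.94 per hour

24.94 per hour
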